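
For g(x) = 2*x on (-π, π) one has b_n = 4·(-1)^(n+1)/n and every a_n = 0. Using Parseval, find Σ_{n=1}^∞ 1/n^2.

Parseval: Σ b_n^2 = (1/π) ∫_{-π}^{π} g(x)^2 dx = 8*pi**2/3.
Σ b_n^2 = Σ 16/n^2, so Σ 1/n^2 = (8*pi**2/3)/16 = pi**2/6.

pi**2/6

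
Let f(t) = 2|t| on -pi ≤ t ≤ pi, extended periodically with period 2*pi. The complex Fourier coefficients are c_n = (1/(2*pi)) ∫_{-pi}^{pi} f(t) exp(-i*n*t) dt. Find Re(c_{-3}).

Since f is real-valued, Re(c_{-3}) = (1/(2*pi)) ∫_{-pi}^{pi} f(t) cos(-3*t) dt = a_{3}/2.
f is even and cos(-3*t) is even, so the integrand is even: ∫_{-pi}^{pi} f(t) cos(-3*t) dt = 2∫_0^{pi} f(t) cos(-3*t) dt.
Integrating by parts (boundary term plus one more integral), an antiderivative of (2*t) cos(-3*t) is 2*t*sin(3*t)/3 + 2*cos(3*t)/9; evaluating from 0 to pi: ∫_{0}^{pi} (2*t) cos(-3*t) dt = (-2/9) - (2/9) = -4/9.
So ∫_{-pi}^{pi} f(t) cos(-3*t) dt = -8/9.
Hence Re(c_{-3}) = (1/(2*pi))·(-8/9) = -4/(9*pi).

-4/(9*pi)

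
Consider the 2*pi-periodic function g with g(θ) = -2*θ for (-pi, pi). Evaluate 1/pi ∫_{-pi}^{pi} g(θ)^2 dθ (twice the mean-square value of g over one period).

8*pi**2/3

1/pi ∫_{-pi}^{pi} g(θ)^2 dθ = 1/pi · (8*pi**3/3) = 8*pi**2/3.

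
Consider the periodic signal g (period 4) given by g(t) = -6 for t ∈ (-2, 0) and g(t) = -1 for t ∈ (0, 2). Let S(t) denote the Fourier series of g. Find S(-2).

-7/2

t = -2 differs from t = 2 by -1 full period(s), and the series is 4-periodic.
At t = 2 the one-sided limits are g(2^-) = -1 and g(2^+) = -6.
By Dirichlet's theorem the series converges to their average, [(-1) + (-6)]/2 = -7/2.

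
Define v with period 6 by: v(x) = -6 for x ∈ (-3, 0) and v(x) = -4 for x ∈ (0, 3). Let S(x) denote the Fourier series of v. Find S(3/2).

v is continuous at x = 3/2 with value -4, so the series converges to -4 there.

-4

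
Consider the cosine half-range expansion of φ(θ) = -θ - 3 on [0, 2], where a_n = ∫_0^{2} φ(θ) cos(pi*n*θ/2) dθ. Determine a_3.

8/(9*pi**2)

a_3 = ∫_0^{2} (-θ - 3) cos(3*pi*θ/2) dθ.
Integrating by parts (boundary term plus one more integral), an antiderivative of (-θ - 3) cos(3*pi*θ/2) is -2*θ*sin(3*pi*θ/2)/(3*pi) - 2*sin(3*pi*θ/2)/pi - 4*cos(3*pi*θ/2)/(9*pi**2); evaluating from 0 to 2: ∫_{0}^{2} (-θ - 3) cos(3*pi*θ/2) dθ = (4/(9*pi**2)) - (-4/(9*pi**2)) = 8/(9*pi**2).
Hence a_3 = 8/(9*pi**2).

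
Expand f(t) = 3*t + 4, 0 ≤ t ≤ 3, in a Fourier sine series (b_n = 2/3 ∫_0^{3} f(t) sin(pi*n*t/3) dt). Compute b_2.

-9/pi

b_2 = 2/3 ∫_0^{3} (3*t + 4) sin(2*pi*t/3) dt.
Integrating by parts (boundary term plus one more integral), an antiderivative of (3*t + 4) sin(2*pi*t/3) is -9*t*cos(2*pi*t/3)/(2*pi) + 27*sin(2*pi*t/3)/(4*pi**2) - 6*cos(2*pi*t/3)/pi; evaluating from 0 to 3: ∫_{0}^{3} (3*t + 4) sin(2*pi*t/3) dt = (-39/(2*pi)) - (-6/pi) = -27/(2*pi).
Hence b_2 = (2/3)·(-27/(2*pi)) = -9/pi.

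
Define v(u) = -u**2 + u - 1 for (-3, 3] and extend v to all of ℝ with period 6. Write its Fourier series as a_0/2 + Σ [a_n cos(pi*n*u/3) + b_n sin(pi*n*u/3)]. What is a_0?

-8

a_0 = 1/3 ∫_{-3}^{3} v(u) du = 1/3 · (-24) = -8.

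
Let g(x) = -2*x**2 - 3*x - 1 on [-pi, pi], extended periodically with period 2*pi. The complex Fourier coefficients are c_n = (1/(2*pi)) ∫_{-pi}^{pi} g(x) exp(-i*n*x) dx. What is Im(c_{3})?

1

Since g is real-valued, Im(c_{3}) = -(1/(2*pi)) ∫_{-pi}^{pi} g(x) sin(3*x) dx = -b_{3}/2.
Integrating by parts twice (tabular method), an antiderivative of (-2*x**2 - 3*x - 1) sin(3*x) is 2*x**2*cos(3*x)/3 - 4*x*sin(3*x)/9 + x*cos(3*x) - sin(3*x)/3 + 5*cos(3*x)/27; evaluating from -pi to pi: ∫_{-pi}^{pi} (-2*x**2 - 3*x - 1) sin(3*x) dx = (-2*pi**2/3 - pi - 5/27) - (-2*pi**2/3 - 5/27 + pi) = -2*pi.
Hence Im(c_{3}) = (-1/(2*pi))·(-2*pi) = 1.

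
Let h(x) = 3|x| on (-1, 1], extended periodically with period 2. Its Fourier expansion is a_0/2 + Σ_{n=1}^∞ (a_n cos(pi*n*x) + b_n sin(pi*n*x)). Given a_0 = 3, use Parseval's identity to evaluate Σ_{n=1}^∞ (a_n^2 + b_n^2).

Parseval: a_0^2/2 + Σ_{n≥1} (a_n^2+b_n^2) = ∫_{-1}^{1} h(x)^2 dx = 6.
Subtract a_0^2/2 = 9/2: Σ (a_n^2+b_n^2) = 3/2.

3/2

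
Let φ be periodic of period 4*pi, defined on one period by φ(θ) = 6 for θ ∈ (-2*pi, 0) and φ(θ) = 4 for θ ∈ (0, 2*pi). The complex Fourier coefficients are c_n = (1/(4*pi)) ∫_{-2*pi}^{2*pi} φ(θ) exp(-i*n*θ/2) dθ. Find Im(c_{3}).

2/(3*pi)

Since φ is real-valued, Im(c_{3}) = -(1/(4*pi)) ∫_{-2*pi}^{2*pi} φ(θ) sin(3*θ/2) dθ = -b_{3}/2.
Split the integral at the breakpoints.
Directly, an antiderivative of (6) sin(3*θ/2) is -4*cos(3*θ/2); evaluating from -2*pi to 0: ∫_{-2*pi}^{0} (6) sin(3*θ/2) dθ = (-4) - (4) = -8.
Directly, an antiderivative of (4) sin(3*θ/2) is -8*cos(3*θ/2)/3; evaluating from 0 to 2*pi: ∫_{0}^{2*pi} (4) sin(3*θ/2) dθ = (8/3) - (-8/3) = 16/3.
So ∫_{-2*pi}^{2*pi} φ(θ) sin(3*θ/2) dθ = -8/3.
Hence Im(c_{3}) = (-1/(4*pi))·(-8/3) = 2/(3*pi).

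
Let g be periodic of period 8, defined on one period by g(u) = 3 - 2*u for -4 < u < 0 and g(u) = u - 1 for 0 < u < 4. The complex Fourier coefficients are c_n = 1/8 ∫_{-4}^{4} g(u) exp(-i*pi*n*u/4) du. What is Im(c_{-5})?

Since g is real-valued, Im(c_{-5}) = -1/8 ∫_{-4}^{4} g(u) sin(-5*pi*u/4) du = b_{5}/2.
Split the integral at the breakpoints.
Integrating by parts (boundary term plus one more integral), an antiderivative of (3 - 2*u) sin(-5*pi*u/4) is -8*u*cos(5*pi*u/4)/(5*pi) + 32*sin(5*pi*u/4)/(25*pi**2) + 12*cos(5*pi*u/4)/(5*pi); evaluating from -4 to 0: ∫_{-4}^{0} (3 - 2*u) sin(-5*pi*u/4) du = (12/(5*pi)) - (-44/(5*pi)) = 56/(5*pi).
Integrating by parts (boundary term plus one more integral), an antiderivative of (u - 1) sin(-5*pi*u/4) is 4*u*cos(5*pi*u/4)/(5*pi) - 16*sin(5*pi*u/4)/(25*pi**2) - 4*cos(5*pi*u/4)/(5*pi); evaluating from 0 to 4: ∫_{0}^{4} (u - 1) sin(-5*pi*u/4) du = (-12/(5*pi)) - (-4/(5*pi)) = -8/(5*pi).
So ∫_{-4}^{4} g(u) sin(-5*pi*u/4) du = 48/(5*pi).
Hence Im(c_{-5}) = (-1/8)·(48/(5*pi)) = -6/(5*pi).

-6/(5*pi)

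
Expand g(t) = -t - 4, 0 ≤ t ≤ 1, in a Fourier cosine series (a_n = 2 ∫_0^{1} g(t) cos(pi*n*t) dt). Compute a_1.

a_1 = 2 ∫_0^{1} (-t - 4) cos(pi*t) dt.
Integrating by parts (boundary term plus one more integral), an antiderivative of (-t - 4) cos(pi*t) is -t*sin(pi*t)/pi - 4*sin(pi*t)/pi - cos(pi*t)/pi**2; evaluating from 0 to 1: ∫_{0}^{1} (-t - 4) cos(pi*t) dt = (pi**(-2)) - (-1/pi**2) = 2/pi**2.
Hence a_1 = 2·(2/pi**2) = 4/pi**2.

4/pi**2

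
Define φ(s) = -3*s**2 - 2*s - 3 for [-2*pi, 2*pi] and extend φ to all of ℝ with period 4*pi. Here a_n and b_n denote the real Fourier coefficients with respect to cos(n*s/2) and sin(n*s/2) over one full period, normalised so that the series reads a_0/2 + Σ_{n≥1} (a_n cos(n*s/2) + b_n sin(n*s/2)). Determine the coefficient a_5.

a_5 = (1/(2*pi)) ∫_{-2*pi}^{2*pi} φ(s) cos(5*s/2) ds.
Integrating by parts twice (tabular method), an antiderivative of (-3*s**2 - 2*s - 3) cos(5*s/2) is -6*s**2*sin(5*s/2)/5 - 4*s*sin(5*s/2)/5 - 24*s*cos(5*s/2)/25 - 102*sin(5*s/2)/125 - 8*cos(5*s/2)/25; evaluating from -2*pi to 2*pi: ∫_{-2*pi}^{2*pi} (-3*s**2 - 2*s - 3) cos(5*s/2) ds = (8/25 + 48*pi/25) - (8/25 - 48*pi/25) = 96*pi/25.
Hence a_5 = (1/(2*pi))·(96*pi/25) = 48/25.

48/25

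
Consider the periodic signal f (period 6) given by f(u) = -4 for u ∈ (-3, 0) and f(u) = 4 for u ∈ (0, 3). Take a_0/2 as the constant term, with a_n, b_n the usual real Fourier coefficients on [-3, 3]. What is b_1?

16/pi

b_1 = 1/3 ∫_{-3}^{3} f(u) sin(pi*u/3) du.
f is odd and sin(pi*u/3) is odd, so the integrand is even and b_1 = 2/3 ∫_0^{3} f(u) sin(pi*u/3) du.
Directly, an antiderivative of (4) sin(pi*u/3) is -12*cos(pi*u/3)/pi; evaluating from 0 to 3: ∫_{0}^{3} (4) sin(pi*u/3) du = (12/pi) - (-12/pi) = 24/pi.
Hence b_1 = (2/3)·(24/pi) = 16/pi.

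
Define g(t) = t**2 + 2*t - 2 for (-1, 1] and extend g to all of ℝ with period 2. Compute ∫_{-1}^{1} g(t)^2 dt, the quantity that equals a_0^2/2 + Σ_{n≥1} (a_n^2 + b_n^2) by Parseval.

42/5

∫_{-1}^{1} g(t)^2 dt = 42/5.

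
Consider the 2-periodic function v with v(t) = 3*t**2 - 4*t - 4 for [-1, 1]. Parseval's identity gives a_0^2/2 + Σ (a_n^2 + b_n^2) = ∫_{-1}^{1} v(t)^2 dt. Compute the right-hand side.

454/15

∫_{-1}^{1} v(t)^2 dt = 454/15.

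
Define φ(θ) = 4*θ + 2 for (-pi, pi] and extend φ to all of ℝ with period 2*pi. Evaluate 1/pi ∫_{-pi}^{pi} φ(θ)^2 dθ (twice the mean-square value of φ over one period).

8 + 32*pi**2/3

1/pi ∫_{-pi}^{pi} φ(θ)^2 dθ = 1/pi · (8*pi + 32*pi**3/3) = 8 + 32*pi**2/3.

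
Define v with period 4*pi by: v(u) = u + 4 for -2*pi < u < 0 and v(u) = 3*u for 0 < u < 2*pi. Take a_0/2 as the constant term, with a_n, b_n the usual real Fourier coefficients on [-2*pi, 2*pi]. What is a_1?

-8/pi

a_1 = (1/(2*pi)) ∫_{-2*pi}^{2*pi} v(u) cos(u/2) du.
Split the integral at the breakpoints.
Integrating by parts (boundary term plus one more integral), an antiderivative of (u + 4) cos(u/2) is 2*u*sin(u/2) + 8*sin(u/2) + 4*cos(u/2); evaluating from -2*pi to 0: ∫_{-2*pi}^{0} (u + 4) cos(u/2) du = (4) - (-4) = 8.
Integrating by parts (boundary term plus one more integral), an antiderivative of (3*u) cos(u/2) is 6*u*sin(u/2) + 12*cos(u/2); evaluating from 0 to 2*pi: ∫_{0}^{2*pi} (3*u) cos(u/2) du = (-12) - (12) = -24.
Summing the pieces and multiplying by (1/(2*pi)) gives a_1 = -8/pi.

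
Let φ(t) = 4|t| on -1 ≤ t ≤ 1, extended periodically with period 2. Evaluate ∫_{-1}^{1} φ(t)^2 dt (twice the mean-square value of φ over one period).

∫_{-1}^{1} φ(t)^2 dt = 32/3.

32/3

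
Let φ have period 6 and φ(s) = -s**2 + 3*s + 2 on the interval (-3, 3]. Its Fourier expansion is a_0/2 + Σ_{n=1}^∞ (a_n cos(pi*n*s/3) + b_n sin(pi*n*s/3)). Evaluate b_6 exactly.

-3/pi

b_6 = 1/3 ∫_{-3}^{3} φ(s) sin(2*pi*s) ds.
Integrating by parts twice (tabular method), an antiderivative of (-s**2 + 3*s + 2) sin(2*pi*s) is s**2*cos(2*pi*s)/(2*pi) - s*sin(2*pi*s)/(2*pi**2) - 3*s*cos(2*pi*s)/(2*pi) + 3*sin(2*pi*s)/(4*pi**2) - cos(2*pi*s)/pi - cos(2*pi*s)/(4*pi**3); evaluating from -3 to 3: ∫_{-3}^{3} (-s**2 + 3*s + 2) sin(2*pi*s) ds = ((-pi**2 - 1/4)/pi**3) - (-1/(4*pi**3) + 8/pi) = -9/pi.
Hence b_6 = (1/3)·(-9/pi) = -3/pi.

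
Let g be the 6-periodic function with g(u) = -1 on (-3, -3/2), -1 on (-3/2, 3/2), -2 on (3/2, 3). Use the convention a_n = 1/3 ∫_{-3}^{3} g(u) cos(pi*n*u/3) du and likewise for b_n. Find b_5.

b_5 = 1/3 ∫_{-3}^{3} g(u) sin(5*pi*u/3) du.
Split the integral at the breakpoints.
Directly, an antiderivative of (-1) sin(5*pi*u/3) is 3*cos(5*pi*u/3)/(5*pi); evaluating from -3 to -3/2: ∫_{-3}^{-3/2} (-1) sin(5*pi*u/3) du = (0) - (-3/(5*pi)) = 3/(5*pi).
Directly, an antiderivative of (-1) sin(5*pi*u/3) is 3*cos(5*pi*u/3)/(5*pi); evaluating from -3/2 to 3/2: ∫_{-3/2}^{3/2} (-1) sin(5*pi*u/3) du = (0) - (0) = 0.
Directly, an antiderivative of (-2) sin(5*pi*u/3) is 6*cos(5*pi*u/3)/(5*pi); evaluating from 3/2 to 3: ∫_{3/2}^{3} (-2) sin(5*pi*u/3) du = (-6/(5*pi)) - (0) = -6/(5*pi).
Summing the pieces and multiplying by (1/3) gives b_5 = -1/(5*pi).

-1/(5*pi)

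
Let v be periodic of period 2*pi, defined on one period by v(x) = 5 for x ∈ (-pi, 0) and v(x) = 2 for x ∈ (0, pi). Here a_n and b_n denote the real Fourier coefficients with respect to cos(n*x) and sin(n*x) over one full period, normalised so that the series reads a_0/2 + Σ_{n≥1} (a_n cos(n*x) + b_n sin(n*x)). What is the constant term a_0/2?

a_0 = 1/pi ∫_{-pi}^{pi} v(x) dx = 1/pi · (7*pi) = 7.
So the constant term a_0/2 = 7/2.

7/2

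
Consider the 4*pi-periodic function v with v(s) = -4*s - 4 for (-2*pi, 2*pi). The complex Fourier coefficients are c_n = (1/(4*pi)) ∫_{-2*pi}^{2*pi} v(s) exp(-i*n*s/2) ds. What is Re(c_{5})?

Since v is real-valued, Re(c_{5}) = (1/(4*pi)) ∫_{-2*pi}^{2*pi} v(s) cos(5*s/2) ds = a_{5}/2.
Integrating by parts (boundary term plus one more integral), an antiderivative of (-4*s - 4) cos(5*s/2) is -8*s*sin(5*s/2)/5 - 8*sin(5*s/2)/5 - 16*cos(5*s/2)/25; evaluating from -2*pi to 2*pi: ∫_{-2*pi}^{2*pi} (-4*s - 4) cos(5*s/2) ds = (16/25) - (16/25) = 0.
Hence Re(c_{5}) = (1/(4*pi))·(0) = 0.

0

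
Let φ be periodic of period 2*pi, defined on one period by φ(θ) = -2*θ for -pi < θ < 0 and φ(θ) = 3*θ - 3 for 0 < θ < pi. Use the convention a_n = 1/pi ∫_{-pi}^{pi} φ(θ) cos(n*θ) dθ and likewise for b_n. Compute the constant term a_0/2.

-3/2 + 5*pi/4

a_0 = 1/pi ∫_{-pi}^{pi} φ(θ) dθ = 1/pi · (pi*(-6 + 5*pi)/2) = -3 + 5*pi/2.
So the constant term a_0/2 = -3/2 + 5*pi/4.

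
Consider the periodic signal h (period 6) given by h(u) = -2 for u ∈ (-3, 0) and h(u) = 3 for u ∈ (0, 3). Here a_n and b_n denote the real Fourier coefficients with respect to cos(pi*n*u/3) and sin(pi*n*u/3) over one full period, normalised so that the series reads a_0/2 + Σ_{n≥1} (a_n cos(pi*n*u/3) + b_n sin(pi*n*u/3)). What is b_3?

b_3 = 1/3 ∫_{-3}^{3} h(u) sin(pi*u) du.
Split the integral at the breakpoints.
Directly, an antiderivative of (-2) sin(pi*u) is 2*cos(pi*u)/pi; evaluating from -3 to 0: ∫_{-3}^{0} (-2) sin(pi*u) du = (2/pi) - (-2/pi) = 4/pi.
Directly, an antiderivative of (3) sin(pi*u) is -3*cos(pi*u)/pi; evaluating from 0 to 3: ∫_{0}^{3} (3) sin(pi*u) du = (3/pi) - (-3/pi) = 6/pi.
Summing the pieces and multiplying by (1/3) gives b_3 = 10/(3*pi).

10/(3*pi)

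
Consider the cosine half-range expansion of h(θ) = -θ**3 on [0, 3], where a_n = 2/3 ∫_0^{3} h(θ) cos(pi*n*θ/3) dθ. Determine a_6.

-9/(2*pi**2)

a_6 = 2/3 ∫_0^{3} (-θ**3) cos(2*pi*θ) dθ.
Integrating by parts three times (tabular method), an antiderivative of (-θ**3) cos(2*pi*θ) is -θ**3*sin(2*pi*θ)/(2*pi) - 3*θ**2*cos(2*pi*θ)/(4*pi**2) + 3*θ*sin(2*pi*θ)/(4*pi**3) + 3*cos(2*pi*θ)/(8*pi**4); evaluating from 0 to 3: ∫_{0}^{3} (-θ**3) cos(2*pi*θ) dθ = (3*(1 - 18*pi**2)/(8*pi**4)) - (3/(8*pi**4)) = -27/(4*pi**2).
Hence a_6 = (2/3)·(-27/(4*pi**2)) = -9/(2*pi**2).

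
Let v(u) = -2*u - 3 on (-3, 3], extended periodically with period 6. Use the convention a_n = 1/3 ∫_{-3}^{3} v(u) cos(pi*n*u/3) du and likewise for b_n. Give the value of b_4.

b_4 = 1/3 ∫_{-3}^{3} v(u) sin(4*pi*u/3) du.
Integrating by parts (boundary term plus one more integral), an antiderivative of (-2*u - 3) sin(4*pi*u/3) is 3*u*cos(4*pi*u/3)/(2*pi) - 9*sin(4*pi*u/3)/(8*pi**2) + 9*cos(4*pi*u/3)/(4*pi); evaluating from -3 to 3: ∫_{-3}^{3} (-2*u - 3) sin(4*pi*u/3) du = (27/(4*pi)) - (-9/(4*pi)) = 9/pi.
Hence b_4 = (1/3)·(9/pi) = 3/pi.

3/pi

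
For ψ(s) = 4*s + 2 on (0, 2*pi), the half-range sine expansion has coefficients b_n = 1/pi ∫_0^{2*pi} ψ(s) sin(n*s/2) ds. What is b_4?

-4

b_4 = 1/pi ∫_0^{2*pi} (4*s + 2) sin(2*s) ds.
Integrating by parts (boundary term plus one more integral), an antiderivative of (4*s + 2) sin(2*s) is -2*s*cos(2*s) + sin(2*s) - cos(2*s); evaluating from 0 to 2*pi: ∫_{0}^{2*pi} (4*s + 2) sin(2*s) ds = (-4*pi - 1) - (-1) = -4*pi.
Hence b_4 = (1/pi)·(-4*pi) = -4.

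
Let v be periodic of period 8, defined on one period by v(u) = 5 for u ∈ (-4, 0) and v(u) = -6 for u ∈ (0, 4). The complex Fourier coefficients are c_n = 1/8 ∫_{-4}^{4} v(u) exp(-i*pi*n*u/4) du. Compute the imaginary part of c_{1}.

11/pi

Since v is real-valued, Im(c_{1}) = -1/8 ∫_{-4}^{4} v(u) sin(pi*u/4) du = -b_{1}/2.
Split the integral at the breakpoints.
Directly, an antiderivative of (5) sin(pi*u/4) is -20*cos(pi*u/4)/pi; evaluating from -4 to 0: ∫_{-4}^{0} (5) sin(pi*u/4) du = (-20/pi) - (20/pi) = -40/pi.
Directly, an antiderivative of (-6) sin(pi*u/4) is 24*cos(pi*u/4)/pi; evaluating from 0 to 4: ∫_{0}^{4} (-6) sin(pi*u/4) du = (-24/pi) - (24/pi) = -48/pi.
So ∫_{-4}^{4} v(u) sin(pi*u/4) du = -88/pi.
Hence Im(c_{1}) = (-1/8)·(-88/pi) = 11/pi.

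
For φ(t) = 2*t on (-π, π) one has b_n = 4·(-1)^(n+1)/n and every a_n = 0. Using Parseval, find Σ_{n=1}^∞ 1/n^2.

pi**2/6

Parseval: Σ b_n^2 = (1/π) ∫_{-π}^{π} φ(t)^2 dt = 8*pi**2/3.
Σ b_n^2 = Σ 16/n^2, so Σ 1/n^2 = (8*pi**2/3)/16 = pi**2/6.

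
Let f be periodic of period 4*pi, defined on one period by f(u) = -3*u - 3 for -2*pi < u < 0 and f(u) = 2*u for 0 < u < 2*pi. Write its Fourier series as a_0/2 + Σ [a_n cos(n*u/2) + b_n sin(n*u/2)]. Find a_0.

-3 + 5*pi

a_0 = (1/(2*pi)) ∫_{-2*pi}^{2*pi} f(u) du = (1/(2*pi)) · (2*pi*(-3 + 5*pi)) = -3 + 5*pi.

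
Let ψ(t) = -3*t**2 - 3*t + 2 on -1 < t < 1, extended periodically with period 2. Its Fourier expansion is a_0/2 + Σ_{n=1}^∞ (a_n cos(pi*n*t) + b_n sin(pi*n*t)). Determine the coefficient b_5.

b_5 = ∫_{-1}^{1} ψ(t) sin(5*pi*t) dt.
Integrating by parts twice (tabular method), an antiderivative of (-3*t**2 - 3*t + 2) sin(5*pi*t) is 3*t**2*cos(5*pi*t)/(5*pi) - 6*t*sin(5*pi*t)/(25*pi**2) + 3*t*cos(5*pi*t)/(5*pi) - 3*sin(5*pi*t)/(25*pi**2) - 2*cos(5*pi*t)/(5*pi) - 6*cos(5*pi*t)/(125*pi**3); evaluating from -1 to 1: ∫_{-1}^{1} (-3*t**2 - 3*t + 2) sin(5*pi*t) dt = (2*(3 - 50*pi**2)/(125*pi**3)) - (2*(3 + 25*pi**2)/(125*pi**3)) = -6/(5*pi).
Hence b_5 = -6/(5*pi).

-6/(5*pi)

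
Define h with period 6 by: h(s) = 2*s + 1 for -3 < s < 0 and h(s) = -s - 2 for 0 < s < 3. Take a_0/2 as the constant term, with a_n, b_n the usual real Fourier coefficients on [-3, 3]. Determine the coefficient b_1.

b_1 = 1/3 ∫_{-3}^{3} h(s) sin(pi*s/3) ds.
Split the integral at the breakpoints.
Integrating by parts (boundary term plus one more integral), an antiderivative of (2*s + 1) sin(pi*s/3) is -6*s*cos(pi*s/3)/pi + 18*sin(pi*s/3)/pi**2 - 3*cos(pi*s/3)/pi; evaluating from -3 to 0: ∫_{-3}^{0} (2*s + 1) sin(pi*s/3) ds = (-3/pi) - (-15/pi) = 12/pi.
Integrating by parts (boundary term plus one more integral), an antiderivative of (-s - 2) sin(pi*s/3) is 3*s*cos(pi*s/3)/pi - 9*sin(pi*s/3)/pi**2 + 6*cos(pi*s/3)/pi; evaluating from 0 to 3: ∫_{0}^{3} (-s - 2) sin(pi*s/3) ds = (-15/pi) - (6/pi) = -21/pi.
Summing the pieces and multiplying by (1/3) gives b_1 = -3/pi.

-3/pi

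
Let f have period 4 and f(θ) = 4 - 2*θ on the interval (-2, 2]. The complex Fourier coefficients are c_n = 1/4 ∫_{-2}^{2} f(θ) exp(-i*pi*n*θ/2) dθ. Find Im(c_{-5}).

Since f is real-valued, Im(c_{-5}) = -1/4 ∫_{-2}^{2} f(θ) sin(-5*pi*θ/2) dθ = b_{5}/2.
Integrating by parts (boundary term plus one more integral), an antiderivative of (4 - 2*θ) sin(-5*pi*θ/2) is -4*θ*cos(5*pi*θ/2)/(5*pi) + 8*sin(5*pi*θ/2)/(25*pi**2) + 8*cos(5*pi*θ/2)/(5*pi); evaluating from -2 to 2: ∫_{-2}^{2} (4 - 2*θ) sin(-5*pi*θ/2) dθ = (0) - (-16/(5*pi)) = 16/(5*pi).
Hence Im(c_{-5}) = (-1/4)·(16/(5*pi)) = -4/(5*pi).

-4/(5*pi)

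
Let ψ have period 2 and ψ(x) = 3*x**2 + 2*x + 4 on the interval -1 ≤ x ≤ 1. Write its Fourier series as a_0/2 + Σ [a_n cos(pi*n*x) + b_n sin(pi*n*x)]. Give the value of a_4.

a_4 = ∫_{-1}^{1} ψ(x) cos(4*pi*x) dx.
Integrating by parts twice (tabular method), an antiderivative of (3*x**2 + 2*x + 4) cos(4*pi*x) is 3*x**2*sin(4*pi*x)/(4*pi) + x*sin(4*pi*x)/(2*pi) + 3*x*cos(4*pi*x)/(8*pi**2) - 3*sin(4*pi*x)/(32*pi**3) + sin(4*pi*x)/pi + cos(4*pi*x)/(8*pi**2); evaluating from -1 to 1: ∫_{-1}^{1} (3*x**2 + 2*x + 4) cos(4*pi*x) dx = (1/(2*pi**2)) - (-1/(4*pi**2)) = 3/(4*pi**2).
Hence a_4 = 3/(4*pi**2).

3/(4*pi**2)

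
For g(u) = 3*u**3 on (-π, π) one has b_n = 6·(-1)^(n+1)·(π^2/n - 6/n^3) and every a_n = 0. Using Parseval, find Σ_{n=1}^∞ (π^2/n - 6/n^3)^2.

Parseval: Σ b_n^2 = (1/π) ∫_{-π}^{π} g(u)^2 du = 18*pi**6/7.
b_n^2 = 36·(π^2/n - 6/n^3)^2, so the sum equals (18*pi**6/7)/36 = pi**6/14.

pi**6/14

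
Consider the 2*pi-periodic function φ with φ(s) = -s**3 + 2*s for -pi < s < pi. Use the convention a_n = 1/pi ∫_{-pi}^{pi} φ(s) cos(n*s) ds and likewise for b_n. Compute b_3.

16/9 - 2*pi**2/3

b_3 = 1/pi ∫_{-pi}^{pi} φ(s) sin(3*s) ds.
φ is odd and sin(3*s) is odd, so the integrand is even and b_3 = 2/pi ∫_0^{pi} φ(s) sin(3*s) ds.
Integrating by parts three times (tabular method), an antiderivative of (-s**3 + 2*s) sin(3*s) is s**3*cos(3*s)/3 - s**2*sin(3*s)/3 - 8*s*cos(3*s)/9 + 8*sin(3*s)/27; evaluating from 0 to pi: ∫_{0}^{pi} (-s**3 + 2*s) sin(3*s) ds = (pi*(8 - 3*pi**2)/9) - (0) = pi*(8 - 3*pi**2)/9.
Hence b_3 = (2/pi)·(pi*(8 - 3*pi**2)/9) = 16/9 - 2*pi**2/3.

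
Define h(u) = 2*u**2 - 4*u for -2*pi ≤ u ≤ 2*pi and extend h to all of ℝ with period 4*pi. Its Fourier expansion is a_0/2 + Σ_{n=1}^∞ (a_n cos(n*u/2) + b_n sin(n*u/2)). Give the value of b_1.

-16

b_1 = (1/(2*pi)) ∫_{-2*pi}^{2*pi} h(u) sin(u/2) du.
Integrating by parts twice (tabular method), an antiderivative of (2*u**2 - 4*u) sin(u/2) is -4*u**2*cos(u/2) + 16*u*sin(u/2) + 8*u*cos(u/2) - 16*sin(u/2) + 32*cos(u/2); evaluating from -2*pi to 2*pi: ∫_{-2*pi}^{2*pi} (2*u**2 - 4*u) sin(u/2) du = (-16*pi - 32 + 16*pi**2) - (-32 + 16*pi + 16*pi**2) = -32*pi.
Hence b_1 = (1/(2*pi))·(-32*pi) = -16.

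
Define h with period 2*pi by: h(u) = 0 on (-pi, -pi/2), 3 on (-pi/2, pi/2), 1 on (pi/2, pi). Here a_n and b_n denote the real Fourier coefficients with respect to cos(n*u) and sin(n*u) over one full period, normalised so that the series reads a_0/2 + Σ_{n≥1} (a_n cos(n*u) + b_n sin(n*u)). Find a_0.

a_0 = 1/pi ∫_{-pi}^{pi} h(u) du = 1/pi · (7*pi/2) = 7/2.

7/2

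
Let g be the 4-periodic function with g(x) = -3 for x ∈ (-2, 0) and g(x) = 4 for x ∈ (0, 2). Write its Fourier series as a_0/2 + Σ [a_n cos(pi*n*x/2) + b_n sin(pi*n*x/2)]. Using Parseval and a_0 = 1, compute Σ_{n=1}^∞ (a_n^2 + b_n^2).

Parseval: a_0^2/2 + Σ_{n≥1} (a_n^2+b_n^2) = 1/2 ∫_{-2}^{2} g(x)^2 dx = 25.
Subtract a_0^2/2 = 1/2: Σ (a_n^2+b_n^2) = 49/2.

49/2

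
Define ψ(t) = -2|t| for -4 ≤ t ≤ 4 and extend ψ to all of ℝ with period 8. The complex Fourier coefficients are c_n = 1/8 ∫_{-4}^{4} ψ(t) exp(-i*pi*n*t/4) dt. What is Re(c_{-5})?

Since ψ is real-valued, Re(c_{-5}) = 1/8 ∫_{-4}^{4} ψ(t) cos(-5*pi*t/4) dt = a_{5}/2.
ψ is even and cos(-5*pi*t/4) is even, so the integrand is even: ∫_{-4}^{4} ψ(t) cos(-5*pi*t/4) dt = 2∫_0^{4} ψ(t) cos(-5*pi*t/4) dt.
Integrating by parts (boundary term plus one more integral), an antiderivative of (-2*t) cos(-5*pi*t/4) is -8*t*sin(5*pi*t/4)/(5*pi) - 32*cos(5*pi*t/4)/(25*pi**2); evaluating from 0 to 4: ∫_{0}^{4} (-2*t) cos(-5*pi*t/4) dt = (32/(25*pi**2)) - (-32/(25*pi**2)) = 64/(25*pi**2).
So ∫_{-4}^{4} ψ(t) cos(-5*pi*t/4) dt = 128/(25*pi**2).
Hence Re(c_{-5}) = (1/8)·(128/(25*pi**2)) = 16/(25*pi**2).

16/(25*pi**2)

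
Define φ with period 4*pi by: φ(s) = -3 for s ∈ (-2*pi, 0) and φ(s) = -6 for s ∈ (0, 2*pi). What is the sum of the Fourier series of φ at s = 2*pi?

At s = 2*pi the one-sided limits are φ(2*pi^-) = -6 and φ(2*pi^+) = -3.
By Dirichlet's theorem the series converges to their average, [(-6) + (-3)]/2 = -9/2.

-9/2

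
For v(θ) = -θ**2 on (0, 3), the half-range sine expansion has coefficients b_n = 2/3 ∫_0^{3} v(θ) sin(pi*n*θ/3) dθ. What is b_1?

-18/pi + 72/pi**3

b_1 = 2/3 ∫_0^{3} (-θ**2) sin(pi*θ/3) dθ.
Integrating by parts twice (tabular method), an antiderivative of (-θ**2) sin(pi*θ/3) is 3*θ**2*cos(pi*θ/3)/pi - 18*θ*sin(pi*θ/3)/pi**2 - 54*cos(pi*θ/3)/pi**3; evaluating from 0 to 3: ∫_{0}^{3} (-θ**2) sin(pi*θ/3) dθ = (-27/pi + 54/pi**3) - (-54/pi**3) = -27/pi + 108/pi**3.
Hence b_1 = (2/3)·(-27/pi + 108/pi**3) = -18/pi + 72/pi**3.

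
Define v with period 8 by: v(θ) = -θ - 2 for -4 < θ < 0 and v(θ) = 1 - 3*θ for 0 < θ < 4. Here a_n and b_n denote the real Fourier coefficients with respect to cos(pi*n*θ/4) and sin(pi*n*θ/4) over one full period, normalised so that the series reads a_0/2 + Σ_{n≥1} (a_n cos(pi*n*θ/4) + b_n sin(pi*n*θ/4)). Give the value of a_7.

a_7 = 1/4 ∫_{-4}^{4} v(θ) cos(7*pi*θ/4) dθ.
Split the integral at the breakpoints.
Integrating by parts (boundary term plus one more integral), an antiderivative of (-θ - 2) cos(7*pi*θ/4) is -4*θ*sin(7*pi*θ/4)/(7*pi) - 8*sin(7*pi*θ/4)/(7*pi) - 16*cos(7*pi*θ/4)/(49*pi**2); evaluating from -4 to 0: ∫_{-4}^{0} (-θ - 2) cos(7*pi*θ/4) dθ = (-16/(49*pi**2)) - (16/(49*pi**2)) = -32/(49*pi**2).
Integrating by parts (boundary term plus one more integral), an antiderivative of (1 - 3*θ) cos(7*pi*θ/4) is -12*θ*sin(7*pi*θ/4)/(7*pi) + 4*sin(7*pi*θ/4)/(7*pi) - 48*cos(7*pi*θ/4)/(49*pi**2); evaluating from 0 to 4: ∫_{0}^{4} (1 - 3*θ) cos(7*pi*θ/4) dθ = (48/(49*pi**2)) - (-48/(49*pi**2)) = 96/(49*pi**2).
Summing the pieces and multiplying by (1/4) gives a_7 = 16/(49*pi**2).

16/(49*pi**2)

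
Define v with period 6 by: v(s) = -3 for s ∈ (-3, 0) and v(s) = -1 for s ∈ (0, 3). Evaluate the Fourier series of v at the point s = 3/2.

-1

v is continuous at s = 3/2 with value -1, so the series converges to -1 there.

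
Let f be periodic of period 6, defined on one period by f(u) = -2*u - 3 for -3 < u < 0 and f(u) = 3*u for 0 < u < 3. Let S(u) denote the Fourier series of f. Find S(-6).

-3/2

u = -6 differs from u = 0 by -1 full period(s), and the series is 6-periodic.
At u = 0 the one-sided limits are f(0^-) = -3 and f(0^+) = 0.
By Dirichlet's theorem the series converges to their average, [(-3) + (0)]/2 = -3/2.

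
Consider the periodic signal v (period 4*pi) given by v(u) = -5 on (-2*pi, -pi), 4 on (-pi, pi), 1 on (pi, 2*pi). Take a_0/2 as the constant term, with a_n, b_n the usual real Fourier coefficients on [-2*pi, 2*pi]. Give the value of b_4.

0

b_4 = (1/(2*pi)) ∫_{-2*pi}^{2*pi} v(u) sin(2*u) du.
Split the integral at the breakpoints.
Directly, an antiderivative of (-5) sin(2*u) is 5*cos(2*u)/2; evaluating from -2*pi to -pi: ∫_{-2*pi}^{-pi} (-5) sin(2*u) du = (5/2) - (5/2) = 0.
Directly, an antiderivative of (4) sin(2*u) is -2*cos(2*u); evaluating from -pi to pi: ∫_{-pi}^{pi} (4) sin(2*u) du = (-2) - (-2) = 0.
Directly, an antiderivative of (1) sin(2*u) is -cos(2*u)/2; evaluating from pi to 2*pi: ∫_{pi}^{2*pi} (1) sin(2*u) du = (-1/2) - (-1/2) = 0.
Summing the pieces and multiplying by (1/(2*pi)) gives b_4 = 0.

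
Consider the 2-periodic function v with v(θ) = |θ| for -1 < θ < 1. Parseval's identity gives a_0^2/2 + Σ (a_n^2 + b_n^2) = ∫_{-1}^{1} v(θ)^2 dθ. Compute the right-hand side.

2/3

∫_{-1}^{1} v(θ)^2 dθ = 2/3.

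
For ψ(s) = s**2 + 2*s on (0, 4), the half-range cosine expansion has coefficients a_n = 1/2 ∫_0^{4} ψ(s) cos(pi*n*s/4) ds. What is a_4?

4/pi**2

a_4 = 1/2 ∫_0^{4} (s**2 + 2*s) cos(pi*s) ds.
Integrating by parts twice (tabular method), an antiderivative of (s**2 + 2*s) cos(pi*s) is s**2*sin(pi*s)/pi + 2*s*sin(pi*s)/pi + 2*s*cos(pi*s)/pi**2 - 2*sin(pi*s)/pi**3 + 2*cos(pi*s)/pi**2; evaluating from 0 to 4: ∫_{0}^{4} (s**2 + 2*s) cos(pi*s) ds = (10/pi**2) - (2/pi**2) = 8/pi**2.
Hence a_4 = (1/2)·(8/pi**2) = 4/pi**2.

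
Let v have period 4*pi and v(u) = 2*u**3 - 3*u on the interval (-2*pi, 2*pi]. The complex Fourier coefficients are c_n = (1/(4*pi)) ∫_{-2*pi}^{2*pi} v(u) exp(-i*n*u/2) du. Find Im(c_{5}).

246/125 - 16*pi**2/5

Since v is real-valued, Im(c_{5}) = -(1/(4*pi)) ∫_{-2*pi}^{2*pi} v(u) sin(5*u/2) du = -b_{5}/2.
v is odd and sin(5*u/2) is odd, so the integrand is even: ∫_{-2*pi}^{2*pi} v(u) sin(5*u/2) du = 2∫_0^{2*pi} v(u) sin(5*u/2) du.
Integrating by parts three times (tabular method), an antiderivative of (2*u**3 - 3*u) sin(5*u/2) is -4*u**3*cos(5*u/2)/5 + 24*u**2*sin(5*u/2)/25 + 246*u*cos(5*u/2)/125 - 492*sin(5*u/2)/625; evaluating from 0 to 2*pi: ∫_{0}^{2*pi} (2*u**3 - 3*u) sin(5*u/2) du = (4*pi*(-123 + 200*pi**2)/125) - (0) = 4*pi*(-123 + 200*pi**2)/125.
So ∫_{-2*pi}^{2*pi} v(u) sin(5*u/2) du = 8*pi*(-123 + 200*pi**2)/125.
Hence Im(c_{5}) = (-1/(4*pi))·(8*pi*(-123 + 200*pi**2)/125) = 246/125 - 16*pi**2/5.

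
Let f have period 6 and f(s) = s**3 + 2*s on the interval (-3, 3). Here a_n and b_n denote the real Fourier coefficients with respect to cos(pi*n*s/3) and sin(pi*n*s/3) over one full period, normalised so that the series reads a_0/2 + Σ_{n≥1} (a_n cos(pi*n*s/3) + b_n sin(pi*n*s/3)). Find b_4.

b_4 = 1/3 ∫_{-3}^{3} f(s) sin(4*pi*s/3) ds.
f is odd and sin(4*pi*s/3) is odd, so the integrand is even and b_4 = 2/3 ∫_0^{3} f(s) sin(4*pi*s/3) ds.
Integrating by parts three times (tabular method), an antiderivative of (s**3 + 2*s) sin(4*pi*s/3) is -3*s**3*cos(4*pi*s/3)/(4*pi) + 27*s**2*sin(4*pi*s/3)/(16*pi**2) - 3*s*cos(4*pi*s/3)/(2*pi) + 81*s*cos(4*pi*s/3)/(32*pi**3) - 243*sin(4*pi*s/3)/(128*pi**4) + 9*sin(4*pi*s/3)/(8*pi**2); evaluating from 0 to 3: ∫_{0}^{3} (s**3 + 2*s) sin(4*pi*s/3) ds = (9*(27 - 88*pi**2)/(32*pi**3)) - (0) = 9*(27 - 88*pi**2)/(32*pi**3).
Hence b_4 = (2/3)·(9*(27 - 88*pi**2)/(32*pi**3)) = 3*(27 - 88*pi**2)/(16*pi**3).

3*(27 - 88*pi**2)/(16*pi**3)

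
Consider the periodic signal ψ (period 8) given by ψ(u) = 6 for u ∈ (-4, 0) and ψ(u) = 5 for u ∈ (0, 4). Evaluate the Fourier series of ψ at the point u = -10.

6

u = -10 differs from u = -2 by -1 full period(s), and the series is 8-periodic.
ψ is continuous at u = -2 with value 6, so the series converges to 6 there.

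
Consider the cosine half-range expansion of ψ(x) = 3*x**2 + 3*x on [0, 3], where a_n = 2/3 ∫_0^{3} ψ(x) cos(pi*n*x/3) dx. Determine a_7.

-144/(49*pi**2)

a_7 = 2/3 ∫_0^{3} (3*x**2 + 3*x) cos(7*pi*x/3) dx.
Integrating by parts twice (tabular method), an antiderivative of (3*x**2 + 3*x) cos(7*pi*x/3) is 9*x**2*sin(7*pi*x/3)/(7*pi) + 9*x*sin(7*pi*x/3)/(7*pi) + 54*x*cos(7*pi*x/3)/(49*pi**2) - 162*sin(7*pi*x/3)/(343*pi**3) + 27*cos(7*pi*x/3)/(49*pi**2); evaluating from 0 to 3: ∫_{0}^{3} (3*x**2 + 3*x) cos(7*pi*x/3) dx = (-27/(7*pi**2)) - (27/(49*pi**2)) = -216/(49*pi**2).
Hence a_7 = (2/3)·(-216/(49*pi**2)) = -144/(49*pi**2).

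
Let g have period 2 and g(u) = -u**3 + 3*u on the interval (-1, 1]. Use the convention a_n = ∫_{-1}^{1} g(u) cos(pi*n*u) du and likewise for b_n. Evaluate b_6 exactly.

(-12*pi**2 - 1)/(18*pi**3)

b_6 = ∫_{-1}^{1} g(u) sin(6*pi*u) du.
g is odd and sin(6*pi*u) is odd, so the integrand is even and b_6 = 2 ∫_0^{1} g(u) sin(6*pi*u) du.
Integrating by parts three times (tabular method), an antiderivative of (-u**3 + 3*u) sin(6*pi*u) is u**3*cos(6*pi*u)/(6*pi) - u**2*sin(6*pi*u)/(12*pi**2) - u*cos(6*pi*u)/(2*pi) - u*cos(6*pi*u)/(36*pi**3) + sin(6*pi*u)/(216*pi**4) + sin(6*pi*u)/(12*pi**2); evaluating from 0 to 1: ∫_{0}^{1} (-u**3 + 3*u) sin(6*pi*u) du = ((-12*pi**2 - 1)/(36*pi**3)) - (0) = (-12*pi**2 - 1)/(36*pi**3).
Hence b_6 = 2·((-12*pi**2 - 1)/(36*pi**3)) = (-12*pi**2 - 1)/(18*pi**3).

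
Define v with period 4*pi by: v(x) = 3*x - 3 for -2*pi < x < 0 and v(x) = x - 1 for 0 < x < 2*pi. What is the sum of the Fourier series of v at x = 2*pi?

x = 2*pi differs from x = -2*pi by 1 full period(s), and the series is 4*pi-periodic.
At x = -2*pi the one-sided limits are v(-2*pi^-) = -1 + 2*pi and v(-2*pi^+) = -6*pi - 3.
By Dirichlet's theorem the series converges to their average, [(-1 + 2*pi) + (-6*pi - 3)]/2 = -2*pi - 2.

-2*pi - 2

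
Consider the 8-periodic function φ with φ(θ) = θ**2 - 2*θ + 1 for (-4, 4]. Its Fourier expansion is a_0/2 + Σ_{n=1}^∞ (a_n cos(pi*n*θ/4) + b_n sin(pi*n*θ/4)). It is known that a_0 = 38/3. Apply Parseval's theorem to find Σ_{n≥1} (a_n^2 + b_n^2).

3968/45

Parseval: a_0^2/2 + Σ_{n≥1} (a_n^2+b_n^2) = 1/4 ∫_{-4}^{4} φ(θ)^2 dθ = 842/5.
Subtract a_0^2/2 = 722/9: Σ (a_n^2+b_n^2) = 3968/45.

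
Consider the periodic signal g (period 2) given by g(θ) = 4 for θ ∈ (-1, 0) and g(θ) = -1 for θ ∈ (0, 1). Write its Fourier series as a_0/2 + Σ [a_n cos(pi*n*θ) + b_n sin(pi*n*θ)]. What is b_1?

-10/pi

b_1 = ∫_{-1}^{1} g(θ) sin(pi*θ) dθ.
Split the integral at the breakpoints.
Directly, an antiderivative of (4) sin(pi*θ) is -4*cos(pi*θ)/pi; evaluating from -1 to 0: ∫_{-1}^{0} (4) sin(pi*θ) dθ = (-4/pi) - (4/pi) = -8/pi.
Directly, an antiderivative of (-1) sin(pi*θ) is cos(pi*θ)/pi; evaluating from 0 to 1: ∫_{0}^{1} (-1) sin(pi*θ) dθ = (-1/pi) - (1/pi) = -2/pi.
Summing the pieces gives b_1 = -10/pi.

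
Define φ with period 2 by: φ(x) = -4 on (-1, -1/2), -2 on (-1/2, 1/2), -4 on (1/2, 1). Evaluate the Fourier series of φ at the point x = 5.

-4

x = 5 differs from x = 1 by 2 full period(s), and the series is 2-periodic.
φ is continuous at x = 1 with value -4, so the series converges to -4 there.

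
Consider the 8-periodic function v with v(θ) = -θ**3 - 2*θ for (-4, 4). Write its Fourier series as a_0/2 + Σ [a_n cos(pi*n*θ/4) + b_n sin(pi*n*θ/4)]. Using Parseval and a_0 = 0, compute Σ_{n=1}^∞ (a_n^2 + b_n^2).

170368/105

Parseval: a_0^2/2 + Σ_{n≥1} (a_n^2+b_n^2) = 1/4 ∫_{-4}^{4} v(θ)^2 dθ = 170368/105.
Subtract a_0^2/2 = 0: Σ (a_n^2+b_n^2) = 170368/105.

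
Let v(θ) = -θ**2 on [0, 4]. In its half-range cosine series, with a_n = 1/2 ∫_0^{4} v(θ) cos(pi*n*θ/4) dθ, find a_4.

a_4 = 1/2 ∫_0^{4} (-θ**2) cos(pi*θ) dθ.
Integrating by parts twice (tabular method), an antiderivative of (-θ**2) cos(pi*θ) is -θ**2*sin(pi*θ)/pi - 2*θ*cos(pi*θ)/pi**2 + 2*sin(pi*θ)/pi**3; evaluating from 0 to 4: ∫_{0}^{4} (-θ**2) cos(pi*θ) dθ = (-8/pi**2) - (0) = -8/pi**2.
Hence a_4 = (1/2)·(-8/pi**2) = -4/pi**2.

-4/pi**2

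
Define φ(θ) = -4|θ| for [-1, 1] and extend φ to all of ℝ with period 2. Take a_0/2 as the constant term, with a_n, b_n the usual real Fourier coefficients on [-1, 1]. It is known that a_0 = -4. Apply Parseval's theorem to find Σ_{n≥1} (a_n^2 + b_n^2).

Parseval: a_0^2/2 + Σ_{n≥1} (a_n^2+b_n^2) = ∫_{-1}^{1} φ(θ)^2 dθ = 32/3.
Subtract a_0^2/2 = 8: Σ (a_n^2+b_n^2) = 8/3.

8/3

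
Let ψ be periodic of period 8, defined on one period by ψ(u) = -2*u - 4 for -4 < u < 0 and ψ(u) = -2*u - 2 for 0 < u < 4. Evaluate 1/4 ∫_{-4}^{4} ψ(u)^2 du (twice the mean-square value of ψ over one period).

140/3

1/4 ∫_{-4}^{4} ψ(u)^2 du = 1/4 · (560/3) = 140/3.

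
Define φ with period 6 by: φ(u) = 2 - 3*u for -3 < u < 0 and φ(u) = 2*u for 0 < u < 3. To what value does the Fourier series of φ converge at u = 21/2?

u = 21/2 differs from u = -3/2 by 2 full period(s), and the series is 6-periodic.
φ is continuous at u = -3/2 with value 13/2, so the series converges to 13/2 there.

13/2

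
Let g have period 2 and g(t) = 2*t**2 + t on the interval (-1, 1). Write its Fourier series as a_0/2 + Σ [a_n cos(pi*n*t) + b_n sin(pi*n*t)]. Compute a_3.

a_3 = ∫_{-1}^{1} g(t) cos(3*pi*t) dt.
Integrating by parts twice (tabular method), an antiderivative of (2*t**2 + t) cos(3*pi*t) is 2*t**2*sin(3*pi*t)/(3*pi) + t*sin(3*pi*t)/(3*pi) + 4*t*cos(3*pi*t)/(9*pi**2) - 4*sin(3*pi*t)/(27*pi**3) + cos(3*pi*t)/(9*pi**2); evaluating from -1 to 1: ∫_{-1}^{1} (2*t**2 + t) cos(3*pi*t) dt = (-5/(9*pi**2)) - (1/(3*pi**2)) = -8/(9*pi**2).
Hence a_3 = -8/(9*pi**2).

-8/(9*pi**2)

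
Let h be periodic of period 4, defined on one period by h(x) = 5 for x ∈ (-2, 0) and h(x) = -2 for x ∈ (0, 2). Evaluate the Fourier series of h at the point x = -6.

3/2

x = -6 differs from x = -2 by -1 full period(s), and the series is 4-periodic.
At x = -2 the one-sided limits are h(-2^-) = -2 and h(-2^+) = 5.
By Dirichlet's theorem the series converges to their average, [(-2) + (5)]/2 = 3/2.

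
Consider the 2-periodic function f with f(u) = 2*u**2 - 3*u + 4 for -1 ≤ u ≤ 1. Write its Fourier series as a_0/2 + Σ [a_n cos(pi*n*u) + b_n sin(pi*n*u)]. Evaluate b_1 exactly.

-6/pi

b_1 = ∫_{-1}^{1} f(u) sin(pi*u) du.
Integrating by parts twice (tabular method), an antiderivative of (2*u**2 - 3*u + 4) sin(pi*u) is -2*u**2*cos(pi*u)/pi + 4*u*sin(pi*u)/pi**2 + 3*u*cos(pi*u)/pi - 3*sin(pi*u)/pi**2 - 4*cos(pi*u)/pi + 4*cos(pi*u)/pi**3; evaluating from -1 to 1: ∫_{-1}^{1} (2*u**2 - 3*u + 4) sin(pi*u) du = (-4/pi**3 + 3/pi) - (-4/pi**3 + 9/pi) = -6/pi.
Hence b_1 = -6/pi.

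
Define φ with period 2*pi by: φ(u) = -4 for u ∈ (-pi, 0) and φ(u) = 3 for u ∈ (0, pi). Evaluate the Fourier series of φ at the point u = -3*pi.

-1/2

u = -3*pi differs from u = pi by -2 full period(s), and the series is 2*pi-periodic.
At u = pi the one-sided limits are φ(pi^-) = 3 and φ(pi^+) = -4.
By Dirichlet's theorem the series converges to their average, [(3) + (-4)]/2 = -1/2.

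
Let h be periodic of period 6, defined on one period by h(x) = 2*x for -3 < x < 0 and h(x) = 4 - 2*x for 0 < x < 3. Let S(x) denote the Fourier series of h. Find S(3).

-4

At x = 3 the one-sided limits are h(3^-) = -2 and h(3^+) = -6.
By Dirichlet's theorem the series converges to their average, [(-2) + (-6)]/2 = -4.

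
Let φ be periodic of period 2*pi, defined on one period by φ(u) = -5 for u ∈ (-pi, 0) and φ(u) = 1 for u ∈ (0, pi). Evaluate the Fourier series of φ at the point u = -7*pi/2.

u = -7*pi/2 differs from u = pi/2 by -2 full period(s), and the series is 2*pi-periodic.
φ is continuous at u = pi/2 with value 1, so the series converges to 1 there.

1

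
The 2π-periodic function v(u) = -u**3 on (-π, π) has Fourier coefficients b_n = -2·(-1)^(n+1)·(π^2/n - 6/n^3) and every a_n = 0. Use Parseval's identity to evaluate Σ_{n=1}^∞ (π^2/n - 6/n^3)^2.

pi**6/14

Parseval: Σ b_n^2 = (1/π) ∫_{-π}^{π} v(u)^2 du = 2*pi**6/7.
b_n^2 = 4·(π^2/n - 6/n^3)^2, so the sum equals (2*pi**6/7)/4 = pi**6/14.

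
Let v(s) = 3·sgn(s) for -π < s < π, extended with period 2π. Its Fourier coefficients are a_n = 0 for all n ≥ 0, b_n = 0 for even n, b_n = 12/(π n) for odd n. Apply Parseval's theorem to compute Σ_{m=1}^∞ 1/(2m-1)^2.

Parseval: Σ b_n^2 = (1/π) ∫_{-π}^{π} v(s)^2 ds = 18.
Only odd n contribute, with b_n^2 = 144/(π^2 n^2), so Σ_{m≥1} 1/(2m-1)^2 = π^2·(18)/144 = pi**2/8.

pi**2/8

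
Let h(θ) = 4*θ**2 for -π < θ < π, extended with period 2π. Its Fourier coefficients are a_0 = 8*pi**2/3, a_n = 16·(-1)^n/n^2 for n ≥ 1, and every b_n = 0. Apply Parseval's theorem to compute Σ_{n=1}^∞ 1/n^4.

pi**4/90

Parseval: a_0^2/2 + Σ a_n^2 = (1/π) ∫_{-π}^{π} h(θ)^2 dθ = 32*pi**4/5.
Subtract a_0^2/2 = 32*pi**4/9: Σ a_n^2 = 128*pi**4/45.
Since a_n^2 = 256/n^4, Σ 1/n^4 = pi**4/90.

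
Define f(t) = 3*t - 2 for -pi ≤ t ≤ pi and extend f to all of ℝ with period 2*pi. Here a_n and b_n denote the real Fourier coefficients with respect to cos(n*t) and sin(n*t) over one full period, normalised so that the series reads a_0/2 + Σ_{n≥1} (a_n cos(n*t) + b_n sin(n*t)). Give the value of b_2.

b_2 = 1/pi ∫_{-pi}^{pi} f(t) sin(2*t) dt.
Integrating by parts (boundary term plus one more integral), an antiderivative of (3*t - 2) sin(2*t) is -3*t*cos(2*t)/2 + 3*sin(2*t)/4 + cos(2*t); evaluating from -pi to pi: ∫_{-pi}^{pi} (3*t - 2) sin(2*t) dt = (1 - 3*pi/2) - (1 + 3*pi/2) = -3*pi.
Hence b_2 = (1/pi)·(-3*pi) = -3.

-3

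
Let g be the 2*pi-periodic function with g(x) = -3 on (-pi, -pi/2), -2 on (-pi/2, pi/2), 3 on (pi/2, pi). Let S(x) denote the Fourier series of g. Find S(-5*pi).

x = -5*pi differs from x = -pi by -2 full period(s), and the series is 2*pi-periodic.
At x = -pi the one-sided limits are g(-pi^-) = 3 and g(-pi^+) = -3.
By Dirichlet's theorem the series converges to their average, [(3) + (-3)]/2 = 0.

0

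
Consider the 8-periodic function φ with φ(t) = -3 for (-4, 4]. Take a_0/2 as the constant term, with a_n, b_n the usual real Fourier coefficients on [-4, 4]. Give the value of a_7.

a_7 = 1/4 ∫_{-4}^{4} φ(t) cos(7*pi*t/4) dt.
φ is even and cos(7*pi*t/4) is even, so the integrand is even and a_7 = 1/2 ∫_0^{4} φ(t) cos(7*pi*t/4) dt.
Directly, an antiderivative of (-3) cos(7*pi*t/4) is -12*sin(7*pi*t/4)/(7*pi); evaluating from 0 to 4: ∫_{0}^{4} (-3) cos(7*pi*t/4) dt = (0) - (0) = 0.
Hence a_7 = (1/2)·(0) = 0.

0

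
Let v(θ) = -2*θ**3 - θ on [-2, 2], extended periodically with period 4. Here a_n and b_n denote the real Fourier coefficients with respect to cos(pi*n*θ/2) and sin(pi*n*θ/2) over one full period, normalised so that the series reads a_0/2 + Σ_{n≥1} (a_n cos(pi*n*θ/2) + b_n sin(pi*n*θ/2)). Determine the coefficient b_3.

b_3 = 1/2 ∫_{-2}^{2} v(θ) sin(3*pi*θ/2) dθ.
v is odd and sin(3*pi*θ/2) is odd, so the integrand is even and b_3 = ∫_0^{2} v(θ) sin(3*pi*θ/2) dθ.
Integrating by parts three times (tabular method), an antiderivative of (-2*θ**3 - θ) sin(3*pi*θ/2) is 4*θ**3*cos(3*pi*θ/2)/(3*pi) - 8*θ**2*sin(3*pi*θ/2)/(3*pi**2) - 32*θ*cos(3*pi*θ/2)/(9*pi**3) + 2*θ*cos(3*pi*θ/2)/(3*pi) - 4*sin(3*pi*θ/2)/(9*pi**2) + 64*sin(3*pi*θ/2)/(27*pi**4); evaluating from 0 to 2: ∫_{0}^{2} (-2*θ**3 - θ) sin(3*pi*θ/2) dθ = (-12/pi + 64/(9*pi**3)) - (0) = -12/pi + 64/(9*pi**3).
Hence b_3 = -12/pi + 64/(9*pi**3).

-12/pi + 64/(9*pi**3)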